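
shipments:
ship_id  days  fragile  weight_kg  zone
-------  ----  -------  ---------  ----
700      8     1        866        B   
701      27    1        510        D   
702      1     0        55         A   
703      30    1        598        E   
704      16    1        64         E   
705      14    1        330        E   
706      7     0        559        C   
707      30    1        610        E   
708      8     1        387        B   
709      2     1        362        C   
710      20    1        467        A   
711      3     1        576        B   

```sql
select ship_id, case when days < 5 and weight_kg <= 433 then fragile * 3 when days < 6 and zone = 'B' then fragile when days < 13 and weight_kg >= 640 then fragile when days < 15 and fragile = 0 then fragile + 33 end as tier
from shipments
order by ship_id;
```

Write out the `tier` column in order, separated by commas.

1, NULL, 0, NULL, NULL, NULL, 33, NULL, NULL, 3, NULL, 1

ship_id=700: days < 13 and weight_kg >= 640 → 1
ship_id=701: (no match → NULL) → NULL
ship_id=702: days < 5 and weight_kg <= 433 → 0
ship_id=703: (no match → NULL) → NULL
ship_id=704: (no match → NULL) → NULL
ship_id=705: (no match → NULL) → NULL
ship_id=706: days < 15 and fragile = 0 → 33
ship_id=707: (no match → NULL) → NULL
ship_id=708: (no match → NULL) → NULL
ship_id=709: days < 5 and weight_kg <= 433 → 3
ship_id=710: (no match → NULL) → NULL
ship_id=711: days < 6 and zone = 'B' → 1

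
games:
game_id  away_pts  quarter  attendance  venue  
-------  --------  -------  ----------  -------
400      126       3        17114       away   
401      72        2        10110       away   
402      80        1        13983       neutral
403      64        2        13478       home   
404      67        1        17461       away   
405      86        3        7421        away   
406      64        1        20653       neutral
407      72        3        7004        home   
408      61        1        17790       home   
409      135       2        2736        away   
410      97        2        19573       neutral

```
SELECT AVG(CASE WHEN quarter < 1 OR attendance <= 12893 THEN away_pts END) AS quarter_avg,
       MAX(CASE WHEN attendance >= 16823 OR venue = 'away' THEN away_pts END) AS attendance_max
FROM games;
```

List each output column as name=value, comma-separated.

[quarter_avg: quarter < 1 OR attendance <= 12893]
game_id=400: ✗
game_id=401: ✓ → 72
game_id=402: ✗
game_id=403: ✗
game_id=404: ✗
game_id=405: ✓ → 86
game_id=406: ✗
game_id=407: ✓ → 72
game_id=408: ✗
game_id=409: ✓ → 135
game_id=410: ✗
quarter_avg = (72 + 86 + 72 + 135) / 4 = 91.25
—
[attendance_max: attendance >= 16823 OR venue = 'away']
game_id=400: ✓ → 126
game_id=401: ✓ → 72
game_id=402: ✗
game_id=403: ✗
game_id=404: ✓ → 67
game_id=405: ✓ → 86
game_id=406: ✓ → 64
game_id=407: ✗
game_id=408: ✓ → 61
game_id=409: ✓ → 135
game_id=410: ✓ → 97
attendance_max = MAX(126, 72, 67, 86, 64, 61, 135, 97) = 135

quarter_avg=91.25, attendance_max=135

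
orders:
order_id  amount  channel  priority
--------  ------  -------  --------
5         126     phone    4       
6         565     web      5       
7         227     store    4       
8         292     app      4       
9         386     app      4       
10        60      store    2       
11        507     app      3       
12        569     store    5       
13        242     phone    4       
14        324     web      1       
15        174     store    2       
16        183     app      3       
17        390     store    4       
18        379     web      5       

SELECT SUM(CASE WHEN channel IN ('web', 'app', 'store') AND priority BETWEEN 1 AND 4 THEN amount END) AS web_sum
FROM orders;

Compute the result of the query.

order_id=5: ✗
order_id=6: ✗
order_id=7: ✓ → 227
order_id=8: ✓ → 292
order_id=9: ✓ → 386
order_id=10: ✓ → 60
order_id=11: ✓ → 507
order_id=12: ✗
order_id=13: ✗
order_id=14: ✓ → 324
order_id=15: ✓ → 174
order_id=16: ✓ → 183
order_id=17: ✓ → 390
order_id=18: ✗
web_sum = 227 + 292 + 386 + 60 + 507 + 324 + 174 + 183 + 390 = 2543

2543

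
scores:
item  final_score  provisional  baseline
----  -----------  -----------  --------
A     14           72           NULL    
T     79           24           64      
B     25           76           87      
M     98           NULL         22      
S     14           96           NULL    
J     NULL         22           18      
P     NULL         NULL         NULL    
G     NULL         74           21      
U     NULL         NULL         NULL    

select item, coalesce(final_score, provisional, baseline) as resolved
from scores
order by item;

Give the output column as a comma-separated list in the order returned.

14, 25, 74, 22, 98, NULL, 14, 79, NULL

item=A: final_score=14 → 14
item=B: final_score=25 → 25
item=G: final_score=NULL, provisional=74 → 74
item=J: final_score=NULL, provisional=22 → 22
item=M: final_score=98 → 98
item=P: final_score=NULL, provisional=NULL, baseline=NULL (all NULL) → NULL
item=S: final_score=14 → 14
item=T: final_score=79 → 79
item=U: final_score=NULL, provisional=NULL, baseline=NULL (all NULL) → NULL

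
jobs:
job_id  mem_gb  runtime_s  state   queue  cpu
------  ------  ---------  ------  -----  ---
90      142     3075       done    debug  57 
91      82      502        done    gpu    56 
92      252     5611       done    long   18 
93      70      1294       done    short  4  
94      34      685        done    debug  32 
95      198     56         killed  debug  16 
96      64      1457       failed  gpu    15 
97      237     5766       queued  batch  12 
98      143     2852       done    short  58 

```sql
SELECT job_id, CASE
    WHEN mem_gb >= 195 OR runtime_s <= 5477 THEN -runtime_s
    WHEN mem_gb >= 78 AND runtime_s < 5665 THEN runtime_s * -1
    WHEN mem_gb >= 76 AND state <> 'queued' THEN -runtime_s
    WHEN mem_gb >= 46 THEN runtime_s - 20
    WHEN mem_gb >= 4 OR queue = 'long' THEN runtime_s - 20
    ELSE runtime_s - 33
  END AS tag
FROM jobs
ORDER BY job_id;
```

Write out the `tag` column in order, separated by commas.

-3075, -502, -5611, -1294, -685, -56, -1457, -5766, -2852

job_id=90: mem_gb >= 195 OR runtime_s <= 5477 → -3075
job_id=91: mem_gb >= 195 OR runtime_s <= 5477 → -502
job_id=92: mem_gb >= 195 OR runtime_s <= 5477 → -5611
job_id=93: mem_gb >= 195 OR runtime_s <= 5477 → -1294
job_id=94: mem_gb >= 195 OR runtime_s <= 5477 → -685
job_id=95: mem_gb >= 195 OR runtime_s <= 5477 → -56
job_id=96: mem_gb >= 195 OR runtime_s <= 5477 → -1457
job_id=97: mem_gb >= 195 OR runtime_s <= 5477 → -5766
job_id=98: mem_gb >= 195 OR runtime_s <= 5477 → -2852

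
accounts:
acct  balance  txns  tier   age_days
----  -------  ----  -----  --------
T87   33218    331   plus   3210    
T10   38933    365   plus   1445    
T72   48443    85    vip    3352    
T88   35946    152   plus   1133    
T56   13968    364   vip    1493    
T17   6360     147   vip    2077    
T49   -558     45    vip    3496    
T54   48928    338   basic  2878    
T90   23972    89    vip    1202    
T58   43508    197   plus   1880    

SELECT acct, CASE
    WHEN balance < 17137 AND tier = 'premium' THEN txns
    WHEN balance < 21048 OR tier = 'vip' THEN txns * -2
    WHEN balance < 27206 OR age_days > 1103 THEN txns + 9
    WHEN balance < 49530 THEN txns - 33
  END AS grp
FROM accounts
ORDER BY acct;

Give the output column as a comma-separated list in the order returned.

374, -294, -90, 347, -728, 206, -170, 340, 161, -178

acct=T10: balance < 27206 OR age_days > 1103 → 374
acct=T17: balance < 21048 OR tier = 'vip' → -294
acct=T49: balance < 21048 OR tier = 'vip' → -90
acct=T54: balance < 27206 OR age_days > 1103 → 347
acct=T56: balance < 21048 OR tier = 'vip' → -728
acct=T58: balance < 27206 OR age_days > 1103 → 206
acct=T72: balance < 21048 OR tier = 'vip' → -170
acct=T87: balance < 27206 OR age_days > 1103 → 340
acct=T88: balance < 27206 OR age_days > 1103 → 161
acct=T90: balance < 21048 OR tier = 'vip' → -178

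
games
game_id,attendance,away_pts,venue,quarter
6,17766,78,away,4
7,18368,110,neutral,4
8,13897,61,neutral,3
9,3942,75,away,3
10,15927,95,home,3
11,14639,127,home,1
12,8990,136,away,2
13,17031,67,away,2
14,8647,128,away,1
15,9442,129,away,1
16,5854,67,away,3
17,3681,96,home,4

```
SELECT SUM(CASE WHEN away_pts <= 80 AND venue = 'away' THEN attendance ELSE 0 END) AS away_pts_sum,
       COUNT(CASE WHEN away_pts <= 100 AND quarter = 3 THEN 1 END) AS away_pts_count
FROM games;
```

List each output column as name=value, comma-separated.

[away_pts_sum: away_pts <= 80 AND venue = 'away']
game_id=6: ✓ → 17766
game_id=7: ✗
game_id=8: ✗
game_id=9: ✓ → 3942
game_id=10: ✗
game_id=11: ✗
game_id=12: ✗
game_id=13: ✓ → 17031
game_id=14: ✗
game_id=15: ✗
game_id=16: ✓ → 5854
game_id=17: ✗
away_pts_sum = 17766 + 3942 + 17031 + 5854 = 44593
—
[away_pts_count: away_pts <= 100 AND quarter = 3]
game_id=6: ✗
game_id=7: ✗
game_id=8: ✓ → 1
game_id=9: ✓ → 1
game_id=10: ✓ → 1
game_id=11: ✗
game_id=12: ✗
game_id=13: ✗
game_id=14: ✗
game_id=15: ✗
game_id=16: ✓ → 1
game_id=17: ✗
away_pts_count = COUNT(1, 1, 1, 1) = 4

away_pts_sum=44593, away_pts_count=4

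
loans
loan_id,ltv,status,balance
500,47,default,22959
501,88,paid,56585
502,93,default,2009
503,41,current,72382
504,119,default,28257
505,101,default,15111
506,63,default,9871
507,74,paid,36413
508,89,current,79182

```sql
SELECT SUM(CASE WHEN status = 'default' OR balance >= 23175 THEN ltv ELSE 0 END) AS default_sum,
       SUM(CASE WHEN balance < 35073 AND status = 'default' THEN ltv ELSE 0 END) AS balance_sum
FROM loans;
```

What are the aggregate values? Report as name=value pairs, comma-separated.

default_sum=715, balance_sum=423

[default_sum: status = 'default' OR balance >= 23175]
loan_id=500: ✓ → 47
loan_id=501: ✓ → 88
loan_id=502: ✓ → 93
loan_id=503: ✓ → 41
loan_id=504: ✓ → 119
loan_id=505: ✓ → 101
loan_id=506: ✓ → 63
loan_id=507: ✓ → 74
loan_id=508: ✓ → 89
default_sum = 47 + 88 + 93 + 41 + 119 + 101 + 63 + 74 + 89 = 715
—
[balance_sum: balance < 35073 AND status = 'default']
loan_id=500: ✓ → 47
loan_id=501: ✗
loan_id=502: ✓ → 93
loan_id=503: ✗
loan_id=504: ✓ → 119
loan_id=505: ✓ → 101
loan_id=506: ✓ → 63
loan_id=507: ✗
loan_id=508: ✗
balance_sum = 47 + 93 + 119 + 101 + 63 = 423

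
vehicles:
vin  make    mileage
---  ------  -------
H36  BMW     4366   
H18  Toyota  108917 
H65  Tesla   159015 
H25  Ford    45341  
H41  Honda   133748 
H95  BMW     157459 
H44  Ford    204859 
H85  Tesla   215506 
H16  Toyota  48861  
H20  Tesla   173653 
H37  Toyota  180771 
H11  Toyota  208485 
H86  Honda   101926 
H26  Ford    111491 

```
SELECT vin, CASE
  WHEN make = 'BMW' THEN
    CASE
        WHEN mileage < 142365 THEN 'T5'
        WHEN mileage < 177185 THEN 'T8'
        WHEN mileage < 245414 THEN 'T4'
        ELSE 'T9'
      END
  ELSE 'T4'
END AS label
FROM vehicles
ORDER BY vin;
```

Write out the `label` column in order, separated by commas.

T4, T4, T4, T4, T4, T4, T5, T4, T4, T4, T4, T4, T4, T8

vin=H11: make='Toyota' → outer ELSE → T4
vin=H16: make='Toyota' → outer ELSE → T4
vin=H18: make='Toyota' → outer ELSE → T4
vin=H20: make='Tesla' → outer ELSE → T4
vin=H25: make='Ford' → outer ELSE → T4
vin=H26: make='Ford' → outer ELSE → T4
vin=H36: make='BMW' → inner[mileage < 142365] → T5
vin=H37: make='Toyota' → outer ELSE → T4
vin=H41: make='Honda' → outer ELSE → T4
vin=H44: make='Ford' → outer ELSE → T4
vin=H65: make='Tesla' → outer ELSE → T4
vin=H85: make='Tesla' → outer ELSE → T4
vin=H86: make='Honda' → outer ELSE → T4
vin=H95: make='BMW' → inner[mileage < 177185] → T8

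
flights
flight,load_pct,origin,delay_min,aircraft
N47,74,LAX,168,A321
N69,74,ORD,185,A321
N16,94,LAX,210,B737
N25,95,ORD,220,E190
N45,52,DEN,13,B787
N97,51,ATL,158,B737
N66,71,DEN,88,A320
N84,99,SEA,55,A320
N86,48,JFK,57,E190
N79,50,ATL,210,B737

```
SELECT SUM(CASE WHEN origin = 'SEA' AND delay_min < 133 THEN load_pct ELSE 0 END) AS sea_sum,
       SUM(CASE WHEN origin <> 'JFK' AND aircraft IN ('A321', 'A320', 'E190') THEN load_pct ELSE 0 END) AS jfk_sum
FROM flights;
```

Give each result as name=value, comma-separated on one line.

sea_sum=99, jfk_sum=413

[sea_sum: origin = 'SEA' AND delay_min < 133]
flight=N47: ✗
flight=N69: ✗
flight=N16: ✗
flight=N25: ✗
flight=N45: ✗
flight=N97: ✗
flight=N66: ✗
flight=N84: ✓ → 99
flight=N86: ✗
flight=N79: ✗
sea_sum = 99
—
[jfk_sum: origin <> 'JFK' AND aircraft IN ('A321', 'A320', 'E190')]
flight=N47: ✓ → 74
flight=N69: ✓ → 74
flight=N16: ✗
flight=N25: ✓ → 95
flight=N45: ✗
flight=N97: ✗
flight=N66: ✓ → 71
flight=N84: ✓ → 99
flight=N86: ✗
flight=N79: ✗
jfk_sum = 74 + 74 + 95 + 71 + 99 = 413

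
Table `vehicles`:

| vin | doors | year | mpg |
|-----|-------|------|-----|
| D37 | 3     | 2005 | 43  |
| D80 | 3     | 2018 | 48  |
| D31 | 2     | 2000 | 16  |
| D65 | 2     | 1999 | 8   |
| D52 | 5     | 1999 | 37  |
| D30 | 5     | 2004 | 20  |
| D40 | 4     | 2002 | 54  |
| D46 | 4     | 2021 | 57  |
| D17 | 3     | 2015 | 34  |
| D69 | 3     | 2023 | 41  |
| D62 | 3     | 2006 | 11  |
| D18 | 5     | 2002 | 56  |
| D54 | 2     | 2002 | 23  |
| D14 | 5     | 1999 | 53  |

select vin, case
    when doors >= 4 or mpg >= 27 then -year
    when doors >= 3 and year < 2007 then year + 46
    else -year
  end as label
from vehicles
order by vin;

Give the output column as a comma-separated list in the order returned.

-1999, -2015, -2002, -2004, -2000, -2005, -2002, -2021, -1999, -2002, 2052, -1999, -2023, -2018

vin=D14: doors >= 4 or mpg >= 27 → -1999
vin=D17: doors >= 4 or mpg >= 27 → -2015
vin=D18: doors >= 4 or mpg >= 27 → -2002
vin=D30: doors >= 4 or mpg >= 27 → -2004
vin=D31: ELSE → -2000
vin=D37: doors >= 4 or mpg >= 27 → -2005
vin=D40: doors >= 4 or mpg >= 27 → -2002
vin=D46: doors >= 4 or mpg >= 27 → -2021
vin=D52: doors >= 4 or mpg >= 27 → -1999
vin=D54: ELSE → -2002
vin=D62: doors >= 3 and year < 2007 → 2052
vin=D65: ELSE → -1999
vin=D69: doors >= 4 or mpg >= 27 → -2023
vin=D80: doors >= 4 or mpg >= 27 → -2018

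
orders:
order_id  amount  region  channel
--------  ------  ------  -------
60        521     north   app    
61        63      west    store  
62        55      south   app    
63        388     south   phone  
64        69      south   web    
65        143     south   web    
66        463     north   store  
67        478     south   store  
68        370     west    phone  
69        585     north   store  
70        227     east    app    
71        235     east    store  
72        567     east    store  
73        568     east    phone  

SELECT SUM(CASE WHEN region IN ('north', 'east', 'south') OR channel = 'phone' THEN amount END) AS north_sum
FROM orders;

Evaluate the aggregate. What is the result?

4669

order_id=60: ✓ → 521
order_id=61: ✗
order_id=62: ✓ → 55
order_id=63: ✓ → 388
order_id=64: ✓ → 69
order_id=65: ✓ → 143
order_id=66: ✓ → 463
order_id=67: ✓ → 478
order_id=68: ✓ → 370
order_id=69: ✓ → 585
order_id=70: ✓ → 227
order_id=71: ✓ → 235
order_id=72: ✓ → 567
order_id=73: ✓ → 568
north_sum = 521 + 55 + 388 + 69 + 143 + 463 + 478 + 370 + 585 + 227 + 235 + 567 + 568 = 4669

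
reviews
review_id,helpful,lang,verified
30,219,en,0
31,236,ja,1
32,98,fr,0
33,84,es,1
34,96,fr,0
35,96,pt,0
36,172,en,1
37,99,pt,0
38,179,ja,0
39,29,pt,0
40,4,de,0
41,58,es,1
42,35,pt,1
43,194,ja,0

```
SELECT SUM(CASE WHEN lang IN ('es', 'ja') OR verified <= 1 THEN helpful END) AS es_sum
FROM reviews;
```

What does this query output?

1599

review_id=30: ✓ → 219
review_id=31: ✓ → 236
review_id=32: ✓ → 98
review_id=33: ✓ → 84
review_id=34: ✓ → 96
review_id=35: ✓ → 96
review_id=36: ✓ → 172
review_id=37: ✓ → 99
review_id=38: ✓ → 179
review_id=39: ✓ → 29
review_id=40: ✓ → 4
review_id=41: ✓ → 58
review_id=42: ✓ → 35
review_id=43: ✓ → 194
es_sum = 219 + 236 + 98 + 84 + 96 + 96 + 172 + 99 + 179 + 29 + 4 + 58 + 35 + 194 = 1599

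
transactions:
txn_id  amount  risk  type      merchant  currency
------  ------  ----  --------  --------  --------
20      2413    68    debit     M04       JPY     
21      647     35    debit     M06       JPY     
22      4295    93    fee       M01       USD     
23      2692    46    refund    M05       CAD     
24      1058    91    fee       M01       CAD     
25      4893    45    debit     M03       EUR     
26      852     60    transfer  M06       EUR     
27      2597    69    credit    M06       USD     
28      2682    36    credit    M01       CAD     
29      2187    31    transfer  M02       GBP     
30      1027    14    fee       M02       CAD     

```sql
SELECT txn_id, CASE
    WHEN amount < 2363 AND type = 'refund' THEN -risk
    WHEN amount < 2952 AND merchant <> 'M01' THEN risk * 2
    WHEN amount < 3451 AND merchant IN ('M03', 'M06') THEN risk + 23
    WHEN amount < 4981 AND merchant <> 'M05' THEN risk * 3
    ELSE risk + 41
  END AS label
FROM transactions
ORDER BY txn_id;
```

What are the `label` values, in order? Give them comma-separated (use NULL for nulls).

txn_id=20: amount < 2952 AND merchant <> 'M01' → 136
txn_id=21: amount < 2952 AND merchant <> 'M01' → 70
txn_id=22: amount < 4981 AND merchant <> 'M05' → 279
txn_id=23: amount < 2952 AND merchant <> 'M01' → 92
txn_id=24: amount < 4981 AND merchant <> 'M05' → 273
txn_id=25: amount < 4981 AND merchant <> 'M05' → 135
txn_id=26: amount < 2952 AND merchant <> 'M01' → 120
txn_id=27: amount < 2952 AND merchant <> 'M01' → 138
txn_id=28: amount < 4981 AND merchant <> 'M05' → 108
txn_id=29: amount < 2952 AND merchant <> 'M01' → 62
txn_id=30: amount < 2952 AND merchant <> 'M01' → 28

136, 70, 279, 92, 273, 135, 120, 138, 108, 62, 28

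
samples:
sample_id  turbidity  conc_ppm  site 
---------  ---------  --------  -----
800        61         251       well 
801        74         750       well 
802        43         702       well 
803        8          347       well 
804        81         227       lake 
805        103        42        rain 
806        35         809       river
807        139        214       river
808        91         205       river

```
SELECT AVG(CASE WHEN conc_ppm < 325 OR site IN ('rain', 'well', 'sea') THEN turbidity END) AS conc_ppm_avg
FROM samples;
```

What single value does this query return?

sample_id=800: ✓ → 61
sample_id=801: ✓ → 74
sample_id=802: ✓ → 43
sample_id=803: ✓ → 8
sample_id=804: ✓ → 81
sample_id=805: ✓ → 103
sample_id=806: ✗
sample_id=807: ✓ → 139
sample_id=808: ✓ → 91
conc_ppm_avg = (61 + 74 + 43 + 8 + 81 + 103 + 139 + 91) / 8 = 75

75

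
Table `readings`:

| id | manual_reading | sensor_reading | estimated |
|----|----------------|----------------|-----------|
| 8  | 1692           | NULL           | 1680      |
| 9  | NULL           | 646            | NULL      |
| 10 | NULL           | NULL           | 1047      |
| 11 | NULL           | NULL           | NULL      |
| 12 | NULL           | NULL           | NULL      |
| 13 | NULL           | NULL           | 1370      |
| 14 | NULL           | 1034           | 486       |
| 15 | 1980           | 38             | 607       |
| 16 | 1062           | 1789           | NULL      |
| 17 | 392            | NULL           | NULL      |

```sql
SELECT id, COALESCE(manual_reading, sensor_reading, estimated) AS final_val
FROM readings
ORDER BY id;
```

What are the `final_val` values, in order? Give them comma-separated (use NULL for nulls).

1692, 646, 1047, NULL, NULL, 1370, 1034, 1980, 1062, 392

id=8: manual_reading=1692 → 1692
id=9: manual_reading=NULL, sensor_reading=646 → 646
id=10: manual_reading=NULL, sensor_reading=NULL, estimated=1047 → 1047
id=11: manual_reading=NULL, sensor_reading=NULL, estimated=NULL (all NULL) → NULL
id=12: manual_reading=NULL, sensor_reading=NULL, estimated=NULL (all NULL) → NULL
id=13: manual_reading=NULL, sensor_reading=NULL, estimated=1370 → 1370
id=14: manual_reading=NULL, sensor_reading=1034 → 1034
id=15: manual_reading=1980 → 1980
id=16: manual_reading=1062 → 1062
id=17: manual_reading=392 → 392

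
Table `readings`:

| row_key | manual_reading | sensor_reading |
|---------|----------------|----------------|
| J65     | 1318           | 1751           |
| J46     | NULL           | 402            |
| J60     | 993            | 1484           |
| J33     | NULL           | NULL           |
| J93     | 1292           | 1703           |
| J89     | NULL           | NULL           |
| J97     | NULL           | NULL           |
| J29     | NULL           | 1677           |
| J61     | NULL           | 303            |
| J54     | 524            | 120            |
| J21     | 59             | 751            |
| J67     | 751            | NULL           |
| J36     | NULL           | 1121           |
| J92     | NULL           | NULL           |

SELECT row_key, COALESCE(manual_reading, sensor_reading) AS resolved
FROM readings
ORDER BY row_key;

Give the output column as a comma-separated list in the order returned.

row_key=J21: manual_reading=59 → 59
row_key=J29: manual_reading=NULL, sensor_reading=1677 → 1677
row_key=J33: manual_reading=NULL, sensor_reading=NULL (all NULL) → NULL
row_key=J36: manual_reading=NULL, sensor_reading=1121 → 1121
row_key=J46: manual_reading=NULL, sensor_reading=402 → 402
row_key=J54: manual_reading=524 → 524
row_key=J60: manual_reading=993 → 993
row_key=J61: manual_reading=NULL, sensor_reading=303 → 303
row_key=J65: manual_reading=1318 → 1318
row_key=J67: manual_reading=751 → 751
row_key=J89: manual_reading=NULL, sensor_reading=NULL (all NULL) → NULL
row_key=J92: manual_reading=NULL, sensor_reading=NULL (all NULL) → NULL
row_key=J93: manual_reading=1292 → 1292
row_key=J97: manual_reading=NULL, sensor_reading=NULL (all NULL) → NULL

59, 1677, NULL, 1121, 402, 524, 993, 303, 1318, 751, NULL, NULL, 1292, NULL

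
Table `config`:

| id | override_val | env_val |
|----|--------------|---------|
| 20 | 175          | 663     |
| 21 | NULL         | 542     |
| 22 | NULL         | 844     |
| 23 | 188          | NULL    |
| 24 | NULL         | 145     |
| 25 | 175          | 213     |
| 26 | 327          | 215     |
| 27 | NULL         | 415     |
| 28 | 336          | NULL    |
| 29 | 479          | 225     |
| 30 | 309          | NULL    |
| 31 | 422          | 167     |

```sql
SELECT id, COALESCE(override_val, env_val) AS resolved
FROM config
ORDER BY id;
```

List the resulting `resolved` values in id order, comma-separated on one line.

175, 542, 844, 188, 145, 175, 327, 415, 336, 479, 309, 422

id=20: override_val=175 → 175
id=21: override_val=NULL, env_val=542 → 542
id=22: override_val=NULL, env_val=844 → 844
id=23: override_val=188 → 188
id=24: override_val=NULL, env_val=145 → 145
id=25: override_val=175 → 175
id=26: override_val=327 → 327
id=27: override_val=NULL, env_val=415 → 415
id=28: override_val=336 → 336
id=29: override_val=479 → 479
id=30: override_val=309 → 309
id=31: override_val=422 → 422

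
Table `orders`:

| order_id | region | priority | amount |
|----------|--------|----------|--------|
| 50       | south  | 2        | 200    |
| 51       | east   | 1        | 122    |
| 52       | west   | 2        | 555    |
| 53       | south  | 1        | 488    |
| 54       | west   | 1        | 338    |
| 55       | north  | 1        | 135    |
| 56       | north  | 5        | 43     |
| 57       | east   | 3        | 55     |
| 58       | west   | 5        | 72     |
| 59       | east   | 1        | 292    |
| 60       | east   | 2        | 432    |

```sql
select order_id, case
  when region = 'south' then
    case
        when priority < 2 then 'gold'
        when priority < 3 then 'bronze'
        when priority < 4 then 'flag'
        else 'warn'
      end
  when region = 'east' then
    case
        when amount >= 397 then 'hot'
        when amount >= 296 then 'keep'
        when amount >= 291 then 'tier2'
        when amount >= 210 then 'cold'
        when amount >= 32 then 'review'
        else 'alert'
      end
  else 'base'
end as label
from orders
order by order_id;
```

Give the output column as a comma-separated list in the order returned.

bronze, review, base, gold, base, base, base, review, base, tier2, hot

order_id=50: region='south' → inner[priority < 3] → bronze
order_id=51: region='east' → inner[amount >= 32] → review
order_id=52: region='west' → outer ELSE → base
order_id=53: region='south' → inner[priority < 2] → gold
order_id=54: region='west' → outer ELSE → base
order_id=55: region='north' → outer ELSE → base
order_id=56: region='north' → outer ELSE → base
order_id=57: region='east' → inner[amount >= 32] → review
order_id=58: region='west' → outer ELSE → base
order_id=59: region='east' → inner[amount >= 291] → tier2
order_id=60: region='east' → inner[amount >= 397] → hot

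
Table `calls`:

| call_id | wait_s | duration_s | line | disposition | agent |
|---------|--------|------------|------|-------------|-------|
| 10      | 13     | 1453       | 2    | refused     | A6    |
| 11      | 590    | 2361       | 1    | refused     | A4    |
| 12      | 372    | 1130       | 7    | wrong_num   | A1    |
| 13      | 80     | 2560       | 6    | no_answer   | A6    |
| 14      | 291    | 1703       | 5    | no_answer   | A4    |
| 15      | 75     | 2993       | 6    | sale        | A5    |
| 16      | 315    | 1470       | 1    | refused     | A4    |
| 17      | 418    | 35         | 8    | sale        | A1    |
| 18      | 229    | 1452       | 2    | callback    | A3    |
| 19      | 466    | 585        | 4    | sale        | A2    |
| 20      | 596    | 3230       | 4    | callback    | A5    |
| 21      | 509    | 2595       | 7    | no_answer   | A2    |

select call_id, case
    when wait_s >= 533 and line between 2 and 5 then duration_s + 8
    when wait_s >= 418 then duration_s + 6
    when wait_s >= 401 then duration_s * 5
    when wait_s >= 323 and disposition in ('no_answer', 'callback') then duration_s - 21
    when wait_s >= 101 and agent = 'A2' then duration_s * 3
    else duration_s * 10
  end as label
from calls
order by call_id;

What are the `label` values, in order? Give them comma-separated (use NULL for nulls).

call_id=10: ELSE → 14530
call_id=11: wait_s >= 418 → 2367
call_id=12: ELSE → 11300
call_id=13: ELSE → 25600
call_id=14: ELSE → 17030
call_id=15: ELSE → 29930
call_id=16: ELSE → 14700
call_id=17: wait_s >= 418 → 41
call_id=18: ELSE → 14520
call_id=19: wait_s >= 418 → 591
call_id=20: wait_s >= 533 and line between 2 and 5 → 3238
call_id=21: wait_s >= 418 → 2601

14530, 2367, 11300, 25600, 17030, 29930, 14700, 41, 14520, 591, 3238, 2601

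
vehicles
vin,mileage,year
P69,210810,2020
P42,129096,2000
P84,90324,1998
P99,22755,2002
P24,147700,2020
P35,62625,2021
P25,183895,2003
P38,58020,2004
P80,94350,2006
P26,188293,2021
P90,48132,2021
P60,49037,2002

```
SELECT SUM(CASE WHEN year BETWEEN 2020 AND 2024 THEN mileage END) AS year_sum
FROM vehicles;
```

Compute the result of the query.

vin=P69: ✓ → 210810
vin=P42: ✗
vin=P84: ✗
vin=P99: ✗
vin=P24: ✓ → 147700
vin=P35: ✓ → 62625
vin=P25: ✗
vin=P38: ✗
vin=P80: ✗
vin=P26: ✓ → 188293
vin=P90: ✓ → 48132
vin=P60: ✗
year_sum = 210810 + 147700 + 62625 + 188293 + 48132 = 657560

657560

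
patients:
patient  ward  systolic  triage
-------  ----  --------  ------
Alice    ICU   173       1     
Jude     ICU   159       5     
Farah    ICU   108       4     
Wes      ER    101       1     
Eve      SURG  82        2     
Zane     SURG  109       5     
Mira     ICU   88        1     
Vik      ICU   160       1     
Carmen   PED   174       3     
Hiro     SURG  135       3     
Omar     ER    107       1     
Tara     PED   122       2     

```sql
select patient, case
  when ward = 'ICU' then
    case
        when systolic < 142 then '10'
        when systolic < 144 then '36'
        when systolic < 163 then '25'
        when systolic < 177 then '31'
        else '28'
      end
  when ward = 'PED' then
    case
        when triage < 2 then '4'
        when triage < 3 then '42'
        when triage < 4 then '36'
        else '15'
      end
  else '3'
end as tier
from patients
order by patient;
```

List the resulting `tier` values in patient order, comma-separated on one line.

patient=Alice: ward='ICU' → inner[systolic < 177] → 31
patient=Carmen: ward='PED' → inner[triage < 4] → 36
patient=Eve: ward='SURG' → outer ELSE → 3
patient=Farah: ward='ICU' → inner[systolic < 142] → 10
patient=Hiro: ward='SURG' → outer ELSE → 3
patient=Jude: ward='ICU' → inner[systolic < 163] → 25
patient=Mira: ward='ICU' → inner[systolic < 142] → 10
patient=Omar: ward='ER' → outer ELSE → 3
patient=Tara: ward='PED' → inner[triage < 3] → 42
patient=Vik: ward='ICU' → inner[systolic < 163] → 25
patient=Wes: ward='ER' → outer ELSE → 3
patient=Zane: ward='SURG' → outer ELSE → 3

31, 36, 3, 10, 3, 25, 10, 3, 42, 25, 3, 3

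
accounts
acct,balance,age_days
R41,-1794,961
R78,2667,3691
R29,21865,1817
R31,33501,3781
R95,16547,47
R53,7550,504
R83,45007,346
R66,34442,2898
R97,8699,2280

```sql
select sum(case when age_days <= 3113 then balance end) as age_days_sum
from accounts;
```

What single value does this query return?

132316

acct=R41: ✓ → -1794
acct=R78: ✗
acct=R29: ✓ → 21865
acct=R31: ✗
acct=R95: ✓ → 16547
acct=R53: ✓ → 7550
acct=R83: ✓ → 45007
acct=R66: ✓ → 34442
acct=R97: ✓ → 8699
age_days_sum = -1794 + 21865 + 16547 + 7550 + 45007 + 34442 + 8699 = 132316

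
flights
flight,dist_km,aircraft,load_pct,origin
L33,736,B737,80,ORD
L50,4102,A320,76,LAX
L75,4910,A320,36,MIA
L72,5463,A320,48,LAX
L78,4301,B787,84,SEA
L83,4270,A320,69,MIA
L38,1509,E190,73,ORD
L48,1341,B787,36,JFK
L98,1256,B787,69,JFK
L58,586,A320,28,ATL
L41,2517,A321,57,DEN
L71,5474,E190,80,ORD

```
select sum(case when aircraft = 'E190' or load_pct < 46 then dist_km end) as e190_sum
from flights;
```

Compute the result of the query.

flight=L33: ✗
flight=L50: ✗
flight=L75: ✓ → 4910
flight=L72: ✗
flight=L78: ✗
flight=L83: ✗
flight=L38: ✓ → 1509
flight=L48: ✓ → 1341
flight=L98: ✗
flight=L58: ✓ → 586
flight=L41: ✗
flight=L71: ✓ → 5474
e190_sum = 4910 + 1509 + 1341 + 586 + 5474 = 13820

13820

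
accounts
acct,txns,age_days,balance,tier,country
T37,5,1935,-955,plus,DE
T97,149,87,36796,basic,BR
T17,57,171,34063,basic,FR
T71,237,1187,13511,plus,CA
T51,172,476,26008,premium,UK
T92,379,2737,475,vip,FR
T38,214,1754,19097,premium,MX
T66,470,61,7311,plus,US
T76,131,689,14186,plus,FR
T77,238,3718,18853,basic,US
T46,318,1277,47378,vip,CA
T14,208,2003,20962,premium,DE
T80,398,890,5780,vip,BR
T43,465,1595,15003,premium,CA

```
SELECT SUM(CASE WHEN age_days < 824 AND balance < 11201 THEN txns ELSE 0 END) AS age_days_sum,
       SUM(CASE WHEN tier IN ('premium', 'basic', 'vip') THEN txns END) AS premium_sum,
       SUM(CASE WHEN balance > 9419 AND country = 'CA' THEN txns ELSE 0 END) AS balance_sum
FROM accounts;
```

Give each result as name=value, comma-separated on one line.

[age_days_sum: age_days < 824 AND balance < 11201]
acct=T37: ✗
acct=T97: ✗
acct=T17: ✗
acct=T71: ✗
acct=T51: ✗
acct=T92: ✗
acct=T38: ✗
acct=T66: ✓ → 470
acct=T76: ✗
acct=T77: ✗
acct=T46: ✗
acct=T14: ✗
acct=T80: ✗
acct=T43: ✗
age_days_sum = 470
—
[premium_sum: tier IN ('premium', 'basic', 'vip')]
acct=T37: ✗
acct=T97: ✓ → 149
acct=T17: ✓ → 57
acct=T71: ✗
acct=T51: ✓ → 172
acct=T92: ✓ → 379
acct=T38: ✓ → 214
acct=T66: ✗
acct=T76: ✗
acct=T77: ✓ → 238
acct=T46: ✓ → 318
acct=T14: ✓ → 208
acct=T80: ✓ → 398
acct=T43: ✓ → 465
premium_sum = 149 + 57 + 172 + 379 + 214 + 238 + 318 + 208 + 398 + 465 = 2598
—
[balance_sum: balance > 9419 AND country = 'CA']
acct=T37: ✗
acct=T97: ✗
acct=T17: ✗
acct=T71: ✓ → 237
acct=T51: ✗
acct=T92: ✗
acct=T38: ✗
acct=T66: ✗
acct=T76: ✗
acct=T77: ✗
acct=T46: ✓ → 318
acct=T14: ✗
acct=T80: ✗
acct=T43: ✓ → 465
balance_sum = 237 + 318 + 465 = 1020

age_days_sum=470, premium_sum=2598, balance_sum=1020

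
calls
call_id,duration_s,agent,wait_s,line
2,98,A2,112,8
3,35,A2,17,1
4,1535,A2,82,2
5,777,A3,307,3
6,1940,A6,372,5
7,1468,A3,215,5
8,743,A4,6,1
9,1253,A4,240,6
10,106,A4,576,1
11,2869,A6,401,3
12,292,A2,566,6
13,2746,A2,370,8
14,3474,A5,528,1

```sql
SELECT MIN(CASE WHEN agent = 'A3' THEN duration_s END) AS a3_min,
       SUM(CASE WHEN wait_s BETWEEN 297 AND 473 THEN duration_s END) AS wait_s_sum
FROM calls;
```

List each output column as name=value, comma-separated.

a3_min=777, wait_s_sum=8332

[a3_min: agent = 'A3']
call_id=2: ✗
call_id=3: ✗
call_id=4: ✗
call_id=5: ✓ → 777
call_id=6: ✗
call_id=7: ✓ → 1468
call_id=8: ✗
call_id=9: ✗
call_id=10: ✗
call_id=11: ✗
call_id=12: ✗
call_id=13: ✗
call_id=14: ✗
a3_min = MIN(777, 1468) = 777
—
[wait_s_sum: wait_s BETWEEN 297 AND 473]
call_id=2: ✗
call_id=3: ✗
call_id=4: ✗
call_id=5: ✓ → 777
call_id=6: ✓ → 1940
call_id=7: ✗
call_id=8: ✗
call_id=9: ✗
call_id=10: ✗
call_id=11: ✓ → 2869
call_id=12: ✗
call_id=13: ✓ → 2746
call_id=14: ✗
wait_s_sum = 777 + 1940 + 2869 + 2746 = 8332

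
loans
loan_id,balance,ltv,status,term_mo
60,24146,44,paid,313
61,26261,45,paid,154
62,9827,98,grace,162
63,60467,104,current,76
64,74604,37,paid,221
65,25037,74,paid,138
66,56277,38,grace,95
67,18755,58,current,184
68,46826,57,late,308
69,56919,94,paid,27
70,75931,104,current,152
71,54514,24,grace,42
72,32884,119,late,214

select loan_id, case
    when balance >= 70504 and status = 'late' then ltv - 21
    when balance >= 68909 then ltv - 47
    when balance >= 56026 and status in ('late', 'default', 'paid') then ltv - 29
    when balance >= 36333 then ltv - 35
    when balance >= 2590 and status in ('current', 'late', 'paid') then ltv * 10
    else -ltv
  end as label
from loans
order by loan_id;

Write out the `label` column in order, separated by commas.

440, 450, -98, 69, -10, 740, 3, 580, 22, 65, 57, -11, 1190

loan_id=60: balance >= 2590 and status in ('current', 'late', 'paid') → 440
loan_id=61: balance >= 2590 and status in ('current', 'late', 'paid') → 450
loan_id=62: ELSE → -98
loan_id=63: balance >= 36333 → 69
loan_id=64: balance >= 68909 → -10
loan_id=65: balance >= 2590 and status in ('current', 'late', 'paid') → 740
loan_id=66: balance >= 36333 → 3
loan_id=67: balance >= 2590 and status in ('current', 'late', 'paid') → 580
loan_id=68: balance >= 36333 → 22
loan_id=69: balance >= 56026 and status in ('late', 'default', 'paid') → 65
loan_id=70: balance >= 68909 → 57
loan_id=71: balance >= 36333 → -11
loan_id=72: balance >= 2590 and status in ('current', 'late', 'paid') → 1190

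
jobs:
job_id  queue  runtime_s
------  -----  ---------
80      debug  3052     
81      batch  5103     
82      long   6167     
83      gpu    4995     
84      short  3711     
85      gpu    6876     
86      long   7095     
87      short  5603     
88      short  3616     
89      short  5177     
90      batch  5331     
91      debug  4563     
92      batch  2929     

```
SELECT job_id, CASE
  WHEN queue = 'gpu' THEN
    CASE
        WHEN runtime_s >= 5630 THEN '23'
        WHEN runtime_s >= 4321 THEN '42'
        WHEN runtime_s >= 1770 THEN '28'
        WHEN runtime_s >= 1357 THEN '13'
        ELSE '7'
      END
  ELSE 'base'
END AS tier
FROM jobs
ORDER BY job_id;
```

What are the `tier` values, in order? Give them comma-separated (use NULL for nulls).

base, base, base, 42, base, 23, base, base, base, base, base, base, base

job_id=80: queue='debug' → outer ELSE → base
job_id=81: queue='batch' → outer ELSE → base
job_id=82: queue='long' → outer ELSE → base
job_id=83: queue='gpu' → inner[runtime_s >= 4321] → 42
job_id=84: queue='short' → outer ELSE → base
job_id=85: queue='gpu' → inner[runtime_s >= 5630] → 23
job_id=86: queue='long' → outer ELSE → base
job_id=87: queue='short' → outer ELSE → base
job_id=88: queue='short' → outer ELSE → base
job_id=89: queue='short' → outer ELSE → base
job_id=90: queue='batch' → outer ELSE → base
job_id=91: queue='debug' → outer ELSE → base
job_id=92: queue='batch' → outer ELSE → base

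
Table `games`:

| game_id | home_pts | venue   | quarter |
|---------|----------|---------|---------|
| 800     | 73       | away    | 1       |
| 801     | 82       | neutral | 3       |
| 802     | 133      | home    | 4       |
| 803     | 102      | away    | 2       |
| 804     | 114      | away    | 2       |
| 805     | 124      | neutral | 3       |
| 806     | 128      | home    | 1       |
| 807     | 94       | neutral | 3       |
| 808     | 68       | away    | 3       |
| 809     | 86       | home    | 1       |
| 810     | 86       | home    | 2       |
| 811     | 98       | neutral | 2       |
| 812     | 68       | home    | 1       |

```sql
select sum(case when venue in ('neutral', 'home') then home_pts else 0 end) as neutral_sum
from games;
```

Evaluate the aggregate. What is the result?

game_id=800: ✗
game_id=801: ✓ → 82
game_id=802: ✓ → 133
game_id=803: ✗
game_id=804: ✗
game_id=805: ✓ → 124
game_id=806: ✓ → 128
game_id=807: ✓ → 94
game_id=808: ✗
game_id=809: ✓ → 86
game_id=810: ✓ → 86
game_id=811: ✓ → 98
game_id=812: ✓ → 68
neutral_sum = 82 + 133 + 124 + 128 + 94 + 86 + 86 + 98 + 68 = 899

899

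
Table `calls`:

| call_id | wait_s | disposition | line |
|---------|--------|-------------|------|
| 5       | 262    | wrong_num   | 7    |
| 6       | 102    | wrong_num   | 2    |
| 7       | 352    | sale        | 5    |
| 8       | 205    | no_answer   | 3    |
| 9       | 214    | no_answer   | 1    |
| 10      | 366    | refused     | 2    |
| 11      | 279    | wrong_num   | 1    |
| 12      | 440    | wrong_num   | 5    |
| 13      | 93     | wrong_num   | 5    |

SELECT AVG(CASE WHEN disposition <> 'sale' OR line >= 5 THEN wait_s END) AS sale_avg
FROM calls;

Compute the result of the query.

call_id=5: ✓ → 262
call_id=6: ✓ → 102
call_id=7: ✓ → 352
call_id=8: ✓ → 205
call_id=9: ✓ → 214
call_id=10: ✓ → 366
call_id=11: ✓ → 279
call_id=12: ✓ → 440
call_id=13: ✓ → 93
sale_avg = (262 + 102 + 352 + 205 + 214 + 366 + 279 + 440 + 93) / 9 = 257

257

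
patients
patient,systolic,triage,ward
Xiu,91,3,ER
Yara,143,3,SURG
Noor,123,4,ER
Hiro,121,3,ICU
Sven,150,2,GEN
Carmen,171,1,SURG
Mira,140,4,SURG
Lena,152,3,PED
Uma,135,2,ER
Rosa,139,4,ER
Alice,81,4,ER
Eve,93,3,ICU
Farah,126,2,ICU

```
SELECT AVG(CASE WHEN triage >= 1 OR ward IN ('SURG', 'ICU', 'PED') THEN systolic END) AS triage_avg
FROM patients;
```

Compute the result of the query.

128.0769230769

patient=Xiu: ✓ → 91
patient=Yara: ✓ → 143
patient=Noor: ✓ → 123
patient=Hiro: ✓ → 121
patient=Sven: ✓ → 150
patient=Carmen: ✓ → 171
patient=Mira: ✓ → 140
patient=Lena: ✓ → 152
patient=Uma: ✓ → 135
patient=Rosa: ✓ → 139
patient=Alice: ✓ → 81
patient=Eve: ✓ → 93
patient=Farah: ✓ → 126
triage_avg = (91 + 143 + 123 + 121 + 150 + 171 + 140 + 152 + 135 + 139 + 81 + 93 + 126) / 13 = 128.0769230769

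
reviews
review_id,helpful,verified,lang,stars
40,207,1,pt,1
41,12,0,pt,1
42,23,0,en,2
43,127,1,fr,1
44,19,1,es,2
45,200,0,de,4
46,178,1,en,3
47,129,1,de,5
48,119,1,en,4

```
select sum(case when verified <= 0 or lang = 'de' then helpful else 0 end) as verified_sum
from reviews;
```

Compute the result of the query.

review_id=40: ✗
review_id=41: ✓ → 12
review_id=42: ✓ → 23
review_id=43: ✗
review_id=44: ✗
review_id=45: ✓ → 200
review_id=46: ✗
review_id=47: ✓ → 129
review_id=48: ✗
verified_sum = 12 + 23 + 200 + 129 = 364

364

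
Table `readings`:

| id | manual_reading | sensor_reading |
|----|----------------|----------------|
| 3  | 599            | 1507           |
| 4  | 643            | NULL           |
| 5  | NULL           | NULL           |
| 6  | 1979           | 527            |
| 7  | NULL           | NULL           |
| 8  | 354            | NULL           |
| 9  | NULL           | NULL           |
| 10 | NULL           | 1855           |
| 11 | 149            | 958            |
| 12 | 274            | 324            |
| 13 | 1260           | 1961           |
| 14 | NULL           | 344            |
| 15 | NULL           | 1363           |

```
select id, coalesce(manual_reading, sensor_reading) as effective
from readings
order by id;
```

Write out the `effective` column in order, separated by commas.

599, 643, NULL, 1979, NULL, 354, NULL, 1855, 149, 274, 1260, 344, 1363

id=3: manual_reading=599 → 599
id=4: manual_reading=643 → 643
id=5: manual_reading=NULL, sensor_reading=NULL (all NULL) → NULL
id=6: manual_reading=1979 → 1979
id=7: manual_reading=NULL, sensor_reading=NULL (all NULL) → NULL
id=8: manual_reading=354 → 354
id=9: manual_reading=NULL, sensor_reading=NULL (all NULL) → NULL
id=10: manual_reading=NULL, sensor_reading=1855 → 1855
id=11: manual_reading=149 → 149
id=12: manual_reading=274 → 274
id=13: manual_reading=1260 → 1260
id=14: manual_reading=NULL, sensor_reading=344 → 344
id=15: manual_reading=NULL, sensor_reading=1363 → 1363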